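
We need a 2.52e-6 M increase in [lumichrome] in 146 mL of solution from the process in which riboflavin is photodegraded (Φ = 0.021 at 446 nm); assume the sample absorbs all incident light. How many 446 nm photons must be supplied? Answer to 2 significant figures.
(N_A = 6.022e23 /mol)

1.1e19 photons

Product: (2.52e-6 M)(0.146 L) = 3.679e-7 mol.
Photons that must be absorbed: 3.679e-7 / 0.021 = 1.752e-5 mol.
Photon count: 1.752e-5 × 6.022e23 = 1.1e19.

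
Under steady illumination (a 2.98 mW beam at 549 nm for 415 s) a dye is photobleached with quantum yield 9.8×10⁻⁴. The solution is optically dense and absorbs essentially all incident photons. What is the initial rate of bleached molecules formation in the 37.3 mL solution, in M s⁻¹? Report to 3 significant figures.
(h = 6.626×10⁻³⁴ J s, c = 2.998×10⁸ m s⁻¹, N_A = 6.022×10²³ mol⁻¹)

3.59×10⁻¹⁰ M s⁻¹

Photon energy at 549 nm: hc/λ = (6.626×10⁻³⁴)(2.998×10⁸)/(549×10⁻⁹) = 3.618×10⁻¹⁹ J.
Energy delivered: (2.98 mW)(415 s) = 1.237 J.
Photons incident: 1.237 / 3.618×10⁻¹⁹ = 3.419×10¹⁸, i.e. 3.419×10¹⁸/6.022×10²³ = 5.678×10⁻⁶ mol.
Product formed: 9.8×10⁻⁴ × 5.678×10⁻⁶ = 5.564×10⁻⁹ mol.
Rate: 5.564×10⁻⁹ mol / (415 s × 0.0373 L) = 3.59×10⁻¹⁰ M s⁻¹.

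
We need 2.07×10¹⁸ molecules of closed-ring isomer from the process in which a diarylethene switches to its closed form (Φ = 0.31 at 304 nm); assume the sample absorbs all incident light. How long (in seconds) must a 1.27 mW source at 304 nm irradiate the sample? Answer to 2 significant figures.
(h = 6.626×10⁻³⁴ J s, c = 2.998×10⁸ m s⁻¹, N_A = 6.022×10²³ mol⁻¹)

t ≈ 3400 s

Product: 2.07×10¹⁸ / 6.022×10²³ = 3.437×10⁻⁶ mol.
Photons that must be absorbed: 3.437×10⁻⁶ / 0.31 = 1.109×10⁻⁵ mol.
Photon energy: hc/λ = 6.534×10⁻¹⁹ J; per mole, 3.935×10⁵ J mol⁻¹.
Energy required: 1.109×10⁻⁵ × 3.935×10⁵ = 4.364 J.
Time: 4.364 J / 0.00127 W = 3400 s.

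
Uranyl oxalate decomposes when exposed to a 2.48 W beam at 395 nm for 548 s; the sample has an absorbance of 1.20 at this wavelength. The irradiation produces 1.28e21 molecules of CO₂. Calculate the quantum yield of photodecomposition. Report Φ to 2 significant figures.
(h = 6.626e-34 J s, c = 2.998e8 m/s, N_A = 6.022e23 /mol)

Product: 1.28e21 / 6.022e23 = 0.002126 mol.
Photon energy at 395 nm: hc/λ = (6.626e-34)(2.998e8)/(395e-9) = 5.029e-19 J.
Energy delivered: (2.48 W)(548 s) = 1359 J.
Photons incident: 1359 / 5.029e-19 = 2.702e21, i.e. 2.702e21/6.022e23 = 0.004487 mol.
Fraction absorbed: 1 − 10^(−1.20) = 0.9369.
Photons absorbed: 0.9369 × 0.004487 = 0.004204 mol.
Φ = 0.002126 mol / 0.004204 mol photons = 0.51.

Φ = 0.51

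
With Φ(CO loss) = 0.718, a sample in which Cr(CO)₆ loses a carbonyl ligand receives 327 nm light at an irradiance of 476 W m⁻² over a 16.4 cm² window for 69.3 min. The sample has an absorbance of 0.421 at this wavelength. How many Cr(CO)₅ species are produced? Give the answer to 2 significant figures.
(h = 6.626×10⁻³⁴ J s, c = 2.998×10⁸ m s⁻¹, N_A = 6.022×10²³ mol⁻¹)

2.4×10²¹ species

Photon energy at 327 nm: hc/λ = (6.626×10⁻³⁴)(2.998×10⁸)/(327×10⁻⁹) = 6.075×10⁻¹⁹ J.
Energy delivered: (476 W m⁻²)(16.4×10⁻⁴ m²)(4158 s) = 3246 J.
Photons incident: 3246 / 6.075×10⁻¹⁹ = 5.343×10²¹, i.e. 5.343×10²¹/6.022×10²³ = 0.008872 mol.
Fraction absorbed: 1 − 10^(−0.421) = 0.6207.
Photons absorbed: 0.6207 × 0.008872 = 0.005507 mol.
Product: Φ × n_abs = 0.718 × 0.005507 = 0.003954 mol.
As a count: 0.003954 × 6.022×10²³ = 2.4×10²¹.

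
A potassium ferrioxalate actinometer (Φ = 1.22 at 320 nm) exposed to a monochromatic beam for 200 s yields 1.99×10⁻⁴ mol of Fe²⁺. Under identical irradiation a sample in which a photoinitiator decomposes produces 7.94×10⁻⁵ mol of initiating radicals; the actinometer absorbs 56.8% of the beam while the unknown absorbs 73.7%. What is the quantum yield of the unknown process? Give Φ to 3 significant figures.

Photons absorbed by the actinometer: 1.99×10⁻⁴ / 1.22 = 1.631×10⁻⁴ mol.
Incident flux: 1.631×10⁻⁴ / 0.568 = 2.871×10⁻⁴ einstein.
Absorbed by unknown: 0.737 × 2.871×10⁻⁴ = 2.116×10⁻⁴ mol.
Φ(unknown) = 7.94×10⁻⁵ / 2.116×10⁻⁴ = 0.375.

Φ = 0.375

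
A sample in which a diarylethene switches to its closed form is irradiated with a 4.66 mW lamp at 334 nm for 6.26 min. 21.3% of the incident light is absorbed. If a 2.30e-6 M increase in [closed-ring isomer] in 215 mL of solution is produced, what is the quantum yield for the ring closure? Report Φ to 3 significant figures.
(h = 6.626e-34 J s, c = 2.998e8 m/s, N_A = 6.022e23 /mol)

Product: (2.30e-6 M)(0.215 L) = 4.945e-7 mol.
Photon energy at 334 nm: hc/λ = (6.626e-34)(2.998e8)/(334e-9) = 5.948e-19 J.
Energy delivered: (4.66 mW)(375.6 s) = 1.750 J.
Photons incident: 1.750 / 5.948e-19 = 2.942e18, i.e. 2.942e18/6.022e23 = 4.885e-6 mol.
Photons absorbed: 0.213 × 4.885e-6 = 1.041e-6 mol.
Φ = 4.945e-7 mol / 1.041e-6 mol photons = 0.475.

Φ = 0.475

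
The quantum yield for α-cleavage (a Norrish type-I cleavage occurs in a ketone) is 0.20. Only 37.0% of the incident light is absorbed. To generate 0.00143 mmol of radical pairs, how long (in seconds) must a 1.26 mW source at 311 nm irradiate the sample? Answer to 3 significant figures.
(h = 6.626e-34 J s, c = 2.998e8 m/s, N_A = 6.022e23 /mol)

t ≈ 5900 s

Product: 0.00143 mmol = 1.43e-6 mol.
Photons that must be absorbed: 1.43e-6 / 0.20 = 7.150e-6 mol.
Incident photons needed: 7.150e-6 / 0.370 = 1.932e-5 mol.
Photon energy: hc/λ = 6.387e-19 J; per mole, 3.846e5 J mol⁻¹.
Energy required: 1.932e-5 × 3.846e5 = 7.430 J.
Time: 7.430 J / 0.00126 W = 5900 s.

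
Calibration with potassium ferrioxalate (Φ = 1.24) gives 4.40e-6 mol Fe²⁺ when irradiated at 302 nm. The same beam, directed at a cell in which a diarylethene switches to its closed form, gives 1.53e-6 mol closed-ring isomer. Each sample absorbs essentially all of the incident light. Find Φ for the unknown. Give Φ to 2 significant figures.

Photons absorbed by the actinometer: 4.40e-6 / 1.24 = 3.548e-6 mol.
Φ(unknown) = 1.53e-6 / 3.548e-6 = 0.43.

Φ = 0.43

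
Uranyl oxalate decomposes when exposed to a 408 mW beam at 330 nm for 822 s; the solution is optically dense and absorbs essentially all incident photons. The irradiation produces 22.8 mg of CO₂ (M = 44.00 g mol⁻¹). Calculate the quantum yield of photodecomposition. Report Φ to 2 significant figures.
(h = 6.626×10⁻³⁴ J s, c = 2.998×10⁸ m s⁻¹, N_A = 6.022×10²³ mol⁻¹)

Φ = 0.56

Product: 22.8 mg / 44.00 g mol⁻¹ = 5.182×10⁻⁴ mol.
Photon energy at 330 nm: hc/λ = (6.626×10⁻³⁴)(2.998×10⁸)/(330×10⁻⁹) = 6.020×10⁻¹⁹ J.
Energy delivered: (408 mW)(822 s) = 335.4 J.
Photons incident: 335.4 / 6.020×10⁻¹⁹ = 5.571×10²⁰, i.e. 5.571×10²⁰/6.022×10²³ = 9.251×10⁻⁴ mol.
Φ = 5.182×10⁻⁴ mol / 9.251×10⁻⁴ mol photons = 0.56.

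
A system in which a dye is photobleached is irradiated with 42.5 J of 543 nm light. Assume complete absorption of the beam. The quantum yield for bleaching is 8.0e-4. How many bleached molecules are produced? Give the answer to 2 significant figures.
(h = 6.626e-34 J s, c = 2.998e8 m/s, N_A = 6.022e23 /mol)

Photon energy at 543 nm: hc/λ = (6.626e-34)(2.998e8)/(543e-9) = 3.658e-19 J.
Photons incident: 42.5 / 3.658e-19 = 1.162e20, i.e. 1.162e20/6.022e23 = 1.930e-4 mol.
Product: Φ × n_abs = 8.0e-4 × 1.930e-4 = 1.544e-7 mol.
As a count: 1.544e-7 × 6.022e23 = 9.3e16.

9.3e16 bleached molecules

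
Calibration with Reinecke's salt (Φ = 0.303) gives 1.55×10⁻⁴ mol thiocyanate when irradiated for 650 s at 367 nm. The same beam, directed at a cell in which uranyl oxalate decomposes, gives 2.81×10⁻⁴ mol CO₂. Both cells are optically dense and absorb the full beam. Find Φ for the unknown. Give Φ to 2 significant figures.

Φ = 0.55

Photons absorbed by the actinometer: 1.55×10⁻⁴ / 0.303 = 5.116×10⁻⁴ mol.
Φ(unknown) = 2.81×10⁻⁴ / 5.116×10⁻⁴ = 0.55.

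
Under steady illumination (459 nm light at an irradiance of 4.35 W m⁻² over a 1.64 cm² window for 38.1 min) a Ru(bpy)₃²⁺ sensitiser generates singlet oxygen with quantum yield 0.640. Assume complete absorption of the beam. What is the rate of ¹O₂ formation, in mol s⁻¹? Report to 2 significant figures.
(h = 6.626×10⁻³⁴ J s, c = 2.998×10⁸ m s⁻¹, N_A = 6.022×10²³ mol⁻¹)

1.8×10⁻⁹ mol s⁻¹

Photon energy at 459 nm: hc/λ = (6.626×10⁻³⁴)(2.998×10⁸)/(459×10⁻⁹) = 4.328×10⁻¹⁹ J.
Energy delivered: (4.35 W m⁻²)(1.64×10⁻⁴ m²)(2286 s) = 1.631 J.
Photons incident: 1.631 / 4.328×10⁻¹⁹ = 3.768×10¹⁸, i.e. 3.768×10¹⁸/6.022×10²³ = 6.257×10⁻⁶ mol.
Product formed: 0.640 × 6.257×10⁻⁶ = 4.004×10⁻⁶ mol.
Rate: 4.004×10⁻⁶ / 2286 s = 1.8×10⁻⁹ mol s⁻¹.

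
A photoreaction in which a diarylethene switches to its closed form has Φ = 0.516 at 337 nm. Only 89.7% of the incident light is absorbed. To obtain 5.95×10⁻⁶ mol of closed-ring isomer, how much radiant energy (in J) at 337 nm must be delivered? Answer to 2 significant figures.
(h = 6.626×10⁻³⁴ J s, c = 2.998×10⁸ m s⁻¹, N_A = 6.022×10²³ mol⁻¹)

4.6 J

Photons that must be absorbed: 5.95×10⁻⁶ / 0.516 = 1.153×10⁻⁵ mol.
Incident photons needed: 1.153×10⁻⁵ / 0.897 = 1.285×10⁻⁵ mol.
Photon energy: hc/λ = 5.895×10⁻¹⁹ J; per mole, 3.550×10⁵ J mol⁻¹.
Energy required: 1.285×10⁻⁵ × 3.550×10⁵ = 4.6 J.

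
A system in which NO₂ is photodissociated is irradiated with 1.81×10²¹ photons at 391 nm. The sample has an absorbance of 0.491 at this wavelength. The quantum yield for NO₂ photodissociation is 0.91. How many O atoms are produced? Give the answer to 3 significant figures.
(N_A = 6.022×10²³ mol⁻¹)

Moles of photons: 1.81×10²¹ / 6.022×10²³ = 0.003006 mol.
Fraction absorbed: 1 − 10^(−0.491) = 0.6772.
Photons absorbed: 0.6772 × 0.003006 = 0.002036 mol.
Product: Φ × n_abs = 0.91 × 0.002036 = 0.001853 mol.
As a count: 0.001853 × 6.022×10²³ = 1.12×10²¹.

1.12×10²¹ atoms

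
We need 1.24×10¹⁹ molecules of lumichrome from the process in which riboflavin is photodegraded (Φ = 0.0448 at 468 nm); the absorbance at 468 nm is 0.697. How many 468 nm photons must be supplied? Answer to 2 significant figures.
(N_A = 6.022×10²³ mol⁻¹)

Product: 1.24×10¹⁹ / 6.022×10²³ = 2.059×10⁻⁵ mol.
Photons that must be absorbed: 2.059×10⁻⁵ / 0.0448 = 4.596×10⁻⁴ mol.
Fraction absorbed: 1 − 10^(−0.697) = 0.7991.
Incident photons needed: 4.596×10⁻⁴ / 0.7991 = 5.751×10⁻⁴ mol.
Photon count: 5.751×10⁻⁴ × 6.022×10²³ = 3.5×10²⁰.

3.5×10²⁰ photons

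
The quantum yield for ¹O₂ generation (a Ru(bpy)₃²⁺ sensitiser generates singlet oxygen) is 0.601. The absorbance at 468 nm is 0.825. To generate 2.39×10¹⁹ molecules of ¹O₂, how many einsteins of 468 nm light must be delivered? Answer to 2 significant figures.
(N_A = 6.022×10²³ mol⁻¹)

7.8×10⁻⁵ einstein

Product: 2.39×10¹⁹ / 6.022×10²³ = 3.969×10⁻⁵ mol.
Photons that must be absorbed: 3.969×10⁻⁵ / 0.601 = 6.604×10⁻⁵ mol.
Fraction absorbed: 1 − 10^(−0.825) = 0.8504.
Incident photons needed: 6.604×10⁻⁵ / 0.8504 = 7.766×10⁻⁵ mol.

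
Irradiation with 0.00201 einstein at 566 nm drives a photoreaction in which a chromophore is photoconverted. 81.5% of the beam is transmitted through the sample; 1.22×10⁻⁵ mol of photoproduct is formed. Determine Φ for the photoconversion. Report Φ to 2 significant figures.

Fraction absorbed: 1 − 81.5/100 = 0.1850.
Photons absorbed: 0.1850 × 0.00201 = 3.719×10⁻⁴ mol.
Φ = 1.22×10⁻⁵ mol / 3.719×10⁻⁴ mol photons = 0.033.

Φ = 0.033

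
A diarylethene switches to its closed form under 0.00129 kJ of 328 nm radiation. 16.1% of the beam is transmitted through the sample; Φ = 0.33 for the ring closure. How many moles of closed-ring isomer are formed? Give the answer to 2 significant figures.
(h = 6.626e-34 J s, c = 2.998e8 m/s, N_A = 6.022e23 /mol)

9.8e-7 mol

Photon energy at 328 nm: hc/λ = (6.626e-34)(2.998e8)/(328e-9) = 6.056e-19 J.
Incident energy: 0.00129 kJ = 1.29 J.
Photons incident: 1.29 / 6.056e-19 = 2.130e18, i.e. 2.130e18/6.022e23 = 3.537e-6 mol.
Fraction absorbed: 1 − 16.1/100 = 0.8390.
Photons absorbed: 0.8390 × 3.537e-6 = 2.968e-6 mol.
Product: Φ × n_abs = 0.33 × 2.968e-6 = 9.794e-7 mol.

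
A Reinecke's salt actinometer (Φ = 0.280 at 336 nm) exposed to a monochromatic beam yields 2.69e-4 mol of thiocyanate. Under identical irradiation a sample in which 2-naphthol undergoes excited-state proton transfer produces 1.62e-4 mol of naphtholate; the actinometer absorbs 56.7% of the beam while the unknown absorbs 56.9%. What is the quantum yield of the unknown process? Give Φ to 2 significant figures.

Photons absorbed by the actinometer: 2.69e-4 / 0.280 = 9.607e-4 mol.
Incident flux: 9.607e-4 / 0.567 = 0.001694 einstein.
Absorbed by unknown: 0.569 × 0.001694 = 9.639e-4 mol.
Φ(unknown) = 1.62e-4 / 9.639e-4 = 0.17.

Φ = 0.17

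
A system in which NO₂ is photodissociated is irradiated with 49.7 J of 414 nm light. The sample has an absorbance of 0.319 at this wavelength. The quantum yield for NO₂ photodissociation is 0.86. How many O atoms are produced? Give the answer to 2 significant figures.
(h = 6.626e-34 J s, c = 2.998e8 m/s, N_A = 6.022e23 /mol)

Photon energy at 414 nm: hc/λ = (6.626e-34)(2.998e8)/(414e-9) = 4.798e-19 J.
Photons incident: 49.7 / 4.798e-19 = 1.036e20, i.e. 1.036e20/6.022e23 = 1.720e-4 mol.
Fraction absorbed: 1 − 10^(−0.319) = 0.5203.
Photons absorbed: 0.5203 × 1.720e-4 = 8.949e-5 mol.
Product: Φ × n_abs = 0.86 × 8.949e-5 = 7.696e-5 mol.
As a count: 7.696e-5 × 6.022e23 = 4.6e19.

4.6e19 atoms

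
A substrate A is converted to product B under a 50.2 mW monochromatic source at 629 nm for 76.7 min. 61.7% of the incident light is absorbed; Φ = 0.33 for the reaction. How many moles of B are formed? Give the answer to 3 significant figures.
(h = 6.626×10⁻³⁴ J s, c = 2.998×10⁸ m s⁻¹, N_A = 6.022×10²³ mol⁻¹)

2.47×10⁻⁴ mol

Photon energy at 629 nm: hc/λ = (6.626×10⁻³⁴)(2.998×10⁸)/(629×10⁻⁹) = 3.158×10⁻¹⁹ J.
Energy delivered: (50.2 mW)(4602 s) = 231.0 J.
Photons incident: 231.0 / 3.158×10⁻¹⁹ = 7.315×10²⁰, i.e. 7.315×10²⁰/6.022×10²³ = 0.001215 mol.
Photons absorbed: 0.617 × 0.001215 = 7.497×10⁻⁴ mol.
Product: Φ × n_abs = 0.33 × 7.497×10⁻⁴ = 2.474×10⁻⁴ mol.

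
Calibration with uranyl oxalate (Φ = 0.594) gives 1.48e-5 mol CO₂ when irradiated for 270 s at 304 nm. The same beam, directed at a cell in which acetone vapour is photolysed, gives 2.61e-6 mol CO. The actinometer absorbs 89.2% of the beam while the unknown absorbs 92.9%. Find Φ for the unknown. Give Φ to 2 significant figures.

Photons absorbed by the actinometer: 1.48e-5 / 0.594 = 2.492e-5 mol.
Incident flux: 2.492e-5 / 0.892 = 2.794e-5 einstein.
Absorbed by unknown: 0.929 × 2.794e-5 = 2.596e-5 mol.
Φ(unknown) = 2.61e-6 / 2.596e-5 = 0.10.

Φ = 0.10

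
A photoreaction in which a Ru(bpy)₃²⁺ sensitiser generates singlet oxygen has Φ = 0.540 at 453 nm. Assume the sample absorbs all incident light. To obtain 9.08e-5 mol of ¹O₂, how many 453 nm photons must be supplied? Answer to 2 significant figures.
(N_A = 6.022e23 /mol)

1.0e20 photons

Photons that must be absorbed: 9.08e-5 / 0.540 = 1.681e-4 mol.
Photon count: 1.681e-4 × 6.022e23 = 1.0e20.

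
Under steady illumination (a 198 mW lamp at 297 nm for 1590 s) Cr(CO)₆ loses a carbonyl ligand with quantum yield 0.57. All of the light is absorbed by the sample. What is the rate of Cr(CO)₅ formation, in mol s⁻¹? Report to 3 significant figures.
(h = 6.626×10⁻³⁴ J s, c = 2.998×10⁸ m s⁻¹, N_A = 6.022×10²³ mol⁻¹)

2.80×10⁻⁷ mol s⁻¹

Photon energy at 297 nm: hc/λ = (6.626×10⁻³⁴)(2.998×10⁸)/(297×10⁻⁹) = 6.688×10⁻¹⁹ J.
Energy delivered: (198 mW)(1590 s) = 314.8 J.
Photons incident: 314.8 / 6.688×10⁻¹⁹ = 4.707×10²⁰, i.e. 4.707×10²⁰/6.022×10²³ = 7.816×10⁻⁴ mol.
Product formed: 0.57 × 7.816×10⁻⁴ = 4.455×10⁻⁴ mol.
Rate: 4.455×10⁻⁴ / 1590 s = 2.80×10⁻⁷ mol s⁻¹.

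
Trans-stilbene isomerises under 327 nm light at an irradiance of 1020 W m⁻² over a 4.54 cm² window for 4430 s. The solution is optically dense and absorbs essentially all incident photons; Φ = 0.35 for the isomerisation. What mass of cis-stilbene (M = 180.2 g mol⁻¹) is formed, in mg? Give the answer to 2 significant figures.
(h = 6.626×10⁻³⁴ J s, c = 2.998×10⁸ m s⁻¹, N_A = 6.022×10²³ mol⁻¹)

Photon energy at 327 nm: hc/λ = (6.626×10⁻³⁴)(2.998×10⁸)/(327×10⁻⁹) = 6.075×10⁻¹⁹ J.
Energy delivered: (1020 W m⁻²)(4.54×10⁻⁴ m²)(4430 s) = 2051 J.
Photons incident: 2051 / 6.075×10⁻¹⁹ = 3.376×10²¹, i.e. 3.376×10²¹/6.022×10²³ = 0.005606 mol.
Product: Φ × n_abs = 0.35 × 0.005606 = 0.001962 mol.
Mass: 0.001962 × 180.2 = 0.3536 g = 350 mg.

350 mg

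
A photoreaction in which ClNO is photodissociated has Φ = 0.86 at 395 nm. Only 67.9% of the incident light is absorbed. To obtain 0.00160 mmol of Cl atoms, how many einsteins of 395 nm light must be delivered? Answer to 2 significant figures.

Product: 0.00160 mmol = 1.60e-6 mol.
Photons that must be absorbed: 1.60e-6 / 0.86 = 1.860e-6 mol.
Incident photons needed: 1.860e-6 / 0.679 = 2.739e-6 mol.

2.7e-6 einstein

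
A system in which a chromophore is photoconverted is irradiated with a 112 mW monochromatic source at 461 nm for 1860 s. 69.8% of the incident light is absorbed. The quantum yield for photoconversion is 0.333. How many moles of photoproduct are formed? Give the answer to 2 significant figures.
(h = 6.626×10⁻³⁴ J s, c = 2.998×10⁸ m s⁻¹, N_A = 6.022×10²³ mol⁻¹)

1.9×10⁻⁴ mol

Photon energy at 461 nm: hc/λ = (6.626×10⁻³⁴)(2.998×10⁸)/(461×10⁻⁹) = 4.309×10⁻¹⁹ J.
Energy delivered: (112 mW)(1860 s) = 208.3 J.
Photons incident: 208.3 / 4.309×10⁻¹⁹ = 4.834×10²⁰, i.e. 4.834×10²⁰/6.022×10²³ = 8.027×10⁻⁴ mol.
Photons absorbed: 0.698 × 8.027×10⁻⁴ = 5.603×10⁻⁴ mol.
Product: Φ × n_abs = 0.333 × 5.603×10⁻⁴ = 1.866×10⁻⁴ mol.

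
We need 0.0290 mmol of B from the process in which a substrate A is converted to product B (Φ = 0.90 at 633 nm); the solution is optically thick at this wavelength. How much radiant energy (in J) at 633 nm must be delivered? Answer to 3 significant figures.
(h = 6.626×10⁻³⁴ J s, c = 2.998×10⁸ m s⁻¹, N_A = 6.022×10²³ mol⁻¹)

6.09 J

Product: 0.0290 mmol = 2.90×10⁻⁵ mol.
Photons that must be absorbed: 2.90×10⁻⁵ / 0.90 = 3.222×10⁻⁵ mol.
Photon energy: hc/λ = 3.138×10⁻¹⁹ J; per mole, 1.890×10⁵ J mol⁻¹.
Energy required: 3.222×10⁻⁵ × 1.890×10⁵ = 6.09 J.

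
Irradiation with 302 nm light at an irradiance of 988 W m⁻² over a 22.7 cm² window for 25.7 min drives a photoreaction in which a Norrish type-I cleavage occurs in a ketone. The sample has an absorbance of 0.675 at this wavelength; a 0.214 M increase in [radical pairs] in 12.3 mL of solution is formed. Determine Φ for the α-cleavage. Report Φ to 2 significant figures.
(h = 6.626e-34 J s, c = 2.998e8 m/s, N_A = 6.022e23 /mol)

Φ = 0.38

Product: (0.214 M)(0.0123 L) = 0.002632 mol.
Photon energy at 302 nm: hc/λ = (6.626e-34)(2.998e8)/(302e-9) = 6.578e-19 J.
Energy delivered: (988 W m⁻²)(22.7e-4 m²)(1542 s) = 3458 J.
Photons incident: 3458 / 6.578e-19 = 5.257e21, i.e. 5.257e21/6.022e23 = 0.008730 mol.
Fraction absorbed: 1 − 10^(−0.675) = 0.7887.
Photons absorbed: 0.7887 × 0.008730 = 0.006885 mol.
Φ = 0.002632 mol / 0.006885 mol photons = 0.38.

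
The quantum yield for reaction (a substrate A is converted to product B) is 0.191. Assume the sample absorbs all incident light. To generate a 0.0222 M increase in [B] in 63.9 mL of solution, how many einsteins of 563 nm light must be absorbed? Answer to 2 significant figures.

Product: (0.0222 M)(0.0639 L) = 0.001419 mol.
Photons that must be absorbed: 0.001419 / 0.191 = 0.007429 mol.

0.0074 einstein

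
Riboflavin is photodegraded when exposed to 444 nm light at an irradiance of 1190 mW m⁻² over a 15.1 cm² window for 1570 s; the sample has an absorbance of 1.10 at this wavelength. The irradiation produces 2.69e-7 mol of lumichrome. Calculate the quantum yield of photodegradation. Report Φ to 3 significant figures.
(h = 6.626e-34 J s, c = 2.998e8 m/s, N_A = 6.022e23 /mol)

Photon energy at 444 nm: hc/λ = (6.626e-34)(2.998e8)/(444e-9) = 4.474e-19 J.
Energy delivered: (1190 mW m⁻²)(15.1e-4 m²)(1570 s) = 2.821 J.
Photons incident: 2.821 / 4.474e-19 = 6.305e18, i.e. 6.305e18/6.022e23 = 1.047e-5 mol.
Fraction absorbed: 1 − 10^(−1.10) = 0.9206.
Photons absorbed: 0.9206 × 1.047e-5 = 9.639e-6 mol.
Φ = 2.69e-7 mol / 9.639e-6 mol photons = 0.0279.

Φ = 0.0279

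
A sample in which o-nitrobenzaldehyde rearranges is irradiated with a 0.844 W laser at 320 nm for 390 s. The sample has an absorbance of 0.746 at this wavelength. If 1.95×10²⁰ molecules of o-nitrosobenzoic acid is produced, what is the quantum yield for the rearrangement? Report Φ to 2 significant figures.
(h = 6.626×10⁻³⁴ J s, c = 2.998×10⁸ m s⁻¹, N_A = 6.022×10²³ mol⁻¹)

Φ = 0.45

Product: 1.95×10²⁰ / 6.022×10²³ = 3.238×10⁻⁴ mol.
Photon energy at 320 nm: hc/λ = (6.626×10⁻³⁴)(2.998×10⁸)/(320×10⁻⁹) = 6.208×10⁻¹⁹ J.
Energy delivered: (0.844 W)(390 s) = 329.2 J.
Photons incident: 329.2 / 6.208×10⁻¹⁹ = 5.303×10²⁰, i.e. 5.303×10²⁰/6.022×10²³ = 8.806×10⁻⁴ mol.
Fraction absorbed: 1 − 10^(−0.746) = 0.8205.
Photons absorbed: 0.8205 × 8.806×10⁻⁴ = 7.225×10⁻⁴ mol.
Φ = 3.238×10⁻⁴ mol / 7.225×10⁻⁴ mol photons = 0.45.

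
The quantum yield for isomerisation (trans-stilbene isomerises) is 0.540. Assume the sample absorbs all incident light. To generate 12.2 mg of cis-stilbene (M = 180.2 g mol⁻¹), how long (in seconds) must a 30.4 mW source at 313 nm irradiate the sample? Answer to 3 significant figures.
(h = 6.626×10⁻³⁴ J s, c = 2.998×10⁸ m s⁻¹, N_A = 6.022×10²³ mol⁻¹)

Product: 12.2 mg / 180.2 g mol⁻¹ = 6.770×10⁻⁵ mol.
Photons that must be absorbed: 6.770×10⁻⁵ / 0.540 = 1.254×10⁻⁴ mol.
Photon energy: hc/λ = 6.347×10⁻¹⁹ J; per mole, 3.822×10⁵ J mol⁻¹.
Energy required: 1.254×10⁻⁴ × 3.822×10⁵ = 47.93 J.
Time: 47.93 J / 0.0304 W = 1580 s.

t ≈ 1580 s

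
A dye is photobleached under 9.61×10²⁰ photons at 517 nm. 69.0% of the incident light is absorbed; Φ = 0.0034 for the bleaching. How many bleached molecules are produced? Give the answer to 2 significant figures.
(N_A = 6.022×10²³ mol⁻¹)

2.3×10¹⁸ bleached molecules

Moles of photons: 9.61×10²⁰ / 6.022×10²³ = 0.001596 mol.
Photons absorbed: 0.690 × 0.001596 = 0.001101 mol.
Product: Φ × n_abs = 0.0034 × 0.001101 = 3.743×10⁻⁶ mol.
As a count: 3.743×10⁻⁶ × 6.022×10²³ = 2.3×10¹⁸.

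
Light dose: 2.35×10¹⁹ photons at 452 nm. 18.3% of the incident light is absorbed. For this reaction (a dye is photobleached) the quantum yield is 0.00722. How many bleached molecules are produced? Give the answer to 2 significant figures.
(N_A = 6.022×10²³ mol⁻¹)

Moles of photons: 2.35×10¹⁹ / 6.022×10²³ = 3.902×10⁻⁵ mol.
Photons absorbed: 0.183 × 3.902×10⁻⁵ = 7.141×10⁻⁶ mol.
Product: Φ × n_abs = 0.00722 × 7.141×10⁻⁶ = 5.156×10⁻⁸ mol.
As a count: 5.156×10⁻⁸ × 6.022×10²³ = 3.1×10¹⁶.

3.1×10¹⁶ bleached molecules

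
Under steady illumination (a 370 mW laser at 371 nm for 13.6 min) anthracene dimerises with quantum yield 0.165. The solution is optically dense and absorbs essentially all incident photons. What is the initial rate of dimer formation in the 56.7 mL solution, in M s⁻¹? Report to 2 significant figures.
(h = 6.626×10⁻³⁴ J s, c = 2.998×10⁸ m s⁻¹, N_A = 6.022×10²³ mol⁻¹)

Photon energy at 371 nm: hc/λ = (6.626×10⁻³⁴)(2.998×10⁸)/(371×10⁻⁹) = 5.354×10⁻¹⁹ J.
Energy delivered: (370 mW)(816 s) = 301.9 J.
Photons incident: 301.9 / 5.354×10⁻¹⁹ = 5.639×10²⁰, i.e. 5.639×10²⁰/6.022×10²³ = 9.364×10⁻⁴ mol.
Product formed: 0.165 × 9.364×10⁻⁴ = 1.545×10⁻⁴ mol.
Rate: 1.545×10⁻⁴ mol / (816 s × 0.0567 L) = 3.3×10⁻⁶ M s⁻¹.

3.3×10⁻⁶ M s⁻¹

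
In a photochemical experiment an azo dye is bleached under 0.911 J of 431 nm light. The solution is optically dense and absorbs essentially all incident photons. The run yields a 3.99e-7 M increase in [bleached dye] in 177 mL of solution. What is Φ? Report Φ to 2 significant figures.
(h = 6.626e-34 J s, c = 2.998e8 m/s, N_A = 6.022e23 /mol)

Product: (3.99e-7 M)(0.177 L) = 7.062e-8 mol.
Photon energy at 431 nm: hc/λ = (6.626e-34)(2.998e8)/(431e-9) = 4.609e-19 J.
Photons incident: 0.911 / 4.609e-19 = 1.977e18, i.e. 1.977e18/6.022e23 = 3.283e-6 mol.
Φ = 7.062e-8 mol / 3.283e-6 mol photons = 0.022.

Φ = 0.022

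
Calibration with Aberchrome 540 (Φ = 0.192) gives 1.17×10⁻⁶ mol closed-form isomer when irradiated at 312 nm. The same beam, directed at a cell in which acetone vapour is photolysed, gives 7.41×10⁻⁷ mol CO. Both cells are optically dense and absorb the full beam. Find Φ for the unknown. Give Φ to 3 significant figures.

Photons absorbed by the actinometer: 1.17×10⁻⁶ / 0.192 = 6.094×10⁻⁶ mol.
Φ(unknown) = 7.41×10⁻⁷ / 6.094×10⁻⁶ = 0.122.

Φ = 0.122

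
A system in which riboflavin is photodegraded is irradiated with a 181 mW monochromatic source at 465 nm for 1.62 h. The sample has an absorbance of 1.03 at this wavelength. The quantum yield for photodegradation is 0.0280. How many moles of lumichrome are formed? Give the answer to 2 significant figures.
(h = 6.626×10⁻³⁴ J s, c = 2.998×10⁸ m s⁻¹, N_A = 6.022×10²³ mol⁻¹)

Photon energy at 465 nm: hc/λ = (6.626×10⁻³⁴)(2.998×10⁸)/(465×10⁻⁹) = 4.272×10⁻¹⁹ J.
Energy delivered: (181 mW)(5832 s) = 1056 J.
Photons incident: 1056 / 4.272×10⁻¹⁹ = 2.472×10²¹, i.e. 2.472×10²¹/6.022×10²³ = 0.004105 mol.
Fraction absorbed: 1 − 10^(−1.03) = 0.9067.
Photons absorbed: 0.9067 × 0.004105 = 0.003722 mol.
Product: Φ × n_abs = 0.0280 × 0.003722 = 1.042×10⁻⁴ mol.

1.0×10⁻⁴ mol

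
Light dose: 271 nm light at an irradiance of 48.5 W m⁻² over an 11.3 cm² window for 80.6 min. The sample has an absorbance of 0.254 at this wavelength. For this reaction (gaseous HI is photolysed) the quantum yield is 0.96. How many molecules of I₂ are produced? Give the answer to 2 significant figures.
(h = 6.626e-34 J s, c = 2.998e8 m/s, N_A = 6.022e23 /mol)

Photon energy at 271 nm: hc/λ = (6.626e-34)(2.998e8)/(271e-9) = 7.330e-19 J.
Energy delivered: (48.5 W m⁻²)(11.3e-4 m²)(4836 s) = 265.0 J.
Photons incident: 265.0 / 7.330e-19 = 3.615e20, i.e. 3.615e20/6.022e23 = 6.003e-4 mol.
Fraction absorbed: 1 − 10^(−0.254) = 0.4428.
Photons absorbed: 0.4428 × 6.003e-4 = 2.658e-4 mol.
Product: Φ × n_abs = 0.96 × 2.658e-4 = 2.552e-4 mol.
As a count: 2.552e-4 × 6.022e23 = 1.5e20.

1.5e20 molecules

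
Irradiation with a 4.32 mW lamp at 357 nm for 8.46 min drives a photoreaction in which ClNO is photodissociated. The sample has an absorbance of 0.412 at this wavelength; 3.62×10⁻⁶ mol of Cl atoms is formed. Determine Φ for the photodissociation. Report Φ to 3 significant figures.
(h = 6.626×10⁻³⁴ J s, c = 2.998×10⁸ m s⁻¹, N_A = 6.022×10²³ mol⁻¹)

Φ = 0.903

Photon energy at 357 nm: hc/λ = (6.626×10⁻³⁴)(2.998×10⁸)/(357×10⁻⁹) = 5.564×10⁻¹⁹ J.
Energy delivered: (4.32 mW)(507.6 s) = 2.193 J.
Photons incident: 2.193 / 5.564×10⁻¹⁹ = 3.941×10¹⁸, i.e. 3.941×10¹⁸/6.022×10²³ = 6.544×10⁻⁶ mol.
Fraction absorbed: 1 − 10^(−0.412) = 0.6127.
Photons absorbed: 0.6127 × 6.544×10⁻⁶ = 4.010×10⁻⁶ mol.
Φ = 3.62×10⁻⁶ mol / 4.010×10⁻⁶ mol photons = 0.903.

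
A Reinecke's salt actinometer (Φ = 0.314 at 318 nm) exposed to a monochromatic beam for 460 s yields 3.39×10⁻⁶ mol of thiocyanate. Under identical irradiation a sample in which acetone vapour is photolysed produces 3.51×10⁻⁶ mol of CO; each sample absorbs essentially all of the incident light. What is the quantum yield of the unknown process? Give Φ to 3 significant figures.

Φ = 0.325

Photons absorbed by the actinometer: 3.39×10⁻⁶ / 0.314 = 1.080×10⁻⁵ mol.
Φ(unknown) = 3.51×10⁻⁶ / 1.080×10⁻⁵ = 0.325.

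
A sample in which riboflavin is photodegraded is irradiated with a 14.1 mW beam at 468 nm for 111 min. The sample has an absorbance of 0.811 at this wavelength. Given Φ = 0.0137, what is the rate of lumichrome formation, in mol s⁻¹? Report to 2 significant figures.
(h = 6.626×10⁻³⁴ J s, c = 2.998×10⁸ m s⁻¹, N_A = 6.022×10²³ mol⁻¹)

Photon energy at 468 nm: hc/λ = (6.626×10⁻³⁴)(2.998×10⁸)/(468×10⁻⁹) = 4.245×10⁻¹⁹ J.
Energy delivered: (14.1 mW)(6660 s) = 93.91 J.
Photons incident: 93.91 / 4.245×10⁻¹⁹ = 2.212×10²⁰, i.e. 2.212×10²⁰/6.022×10²³ = 3.673×10⁻⁴ mol.
Fraction absorbed: 1 − 10^(−0.811) = 0.8455.
Photons absorbed: 0.8455 × 3.673×10⁻⁴ = 3.106×10⁻⁴ mol.
Product formed: 0.0137 × 3.106×10⁻⁴ = 4.255×10⁻⁶ mol.
Rate: 4.255×10⁻⁶ / 6660 s = 6.4×10⁻¹⁰ mol s⁻¹.

6.4×10⁻¹⁰ mol s⁻¹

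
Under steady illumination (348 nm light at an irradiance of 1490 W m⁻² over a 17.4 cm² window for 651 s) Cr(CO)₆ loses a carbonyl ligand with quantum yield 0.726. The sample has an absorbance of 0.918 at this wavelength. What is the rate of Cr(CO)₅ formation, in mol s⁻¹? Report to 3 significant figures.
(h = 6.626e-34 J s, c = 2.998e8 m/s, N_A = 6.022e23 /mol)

Photon energy at 348 nm: hc/λ = (6.626e-34)(2.998e8)/(348e-9) = 5.708e-19 J.
Energy delivered: (1490 W m⁻²)(17.4e-4 m²)(651 s) = 1688 J.
Photons incident: 1688 / 5.708e-19 = 2.957e21, i.e. 2.957e21/6.022e23 = 0.004910 mol.
Fraction absorbed: 1 − 10^(−0.918) = 0.8792.
Photons absorbed: 0.8792 × 0.004910 = 0.004317 mol.
Product formed: 0.726 × 0.004317 = 0.003134 mol.
Rate: 0.003134 / 651 s = 4.81e-6 mol s⁻¹.

4.81e-6 mol s⁻¹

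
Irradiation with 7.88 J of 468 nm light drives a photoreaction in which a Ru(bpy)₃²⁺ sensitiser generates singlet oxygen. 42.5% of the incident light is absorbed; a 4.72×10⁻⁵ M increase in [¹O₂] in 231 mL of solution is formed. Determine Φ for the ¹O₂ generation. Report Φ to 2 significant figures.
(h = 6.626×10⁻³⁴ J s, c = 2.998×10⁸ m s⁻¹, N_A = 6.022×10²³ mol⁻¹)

Product: (4.72×10⁻⁵ M)(0.231 L) = 1.090×10⁻⁵ mol.
Photon energy at 468 nm: hc/λ = (6.626×10⁻³⁴)(2.998×10⁸)/(468×10⁻⁹) = 4.245×10⁻¹⁹ J.
Photons incident: 7.88 / 4.245×10⁻¹⁹ = 1.856×10¹⁹, i.e. 1.856×10¹⁹/6.022×10²³ = 3.082×10⁻⁵ mol.
Photons absorbed: 0.425 × 3.082×10⁻⁵ = 1.310×10⁻⁵ mol.
Φ = 1.090×10⁻⁵ mol / 1.310×10⁻⁵ mol photons = 0.83.

Φ = 0.83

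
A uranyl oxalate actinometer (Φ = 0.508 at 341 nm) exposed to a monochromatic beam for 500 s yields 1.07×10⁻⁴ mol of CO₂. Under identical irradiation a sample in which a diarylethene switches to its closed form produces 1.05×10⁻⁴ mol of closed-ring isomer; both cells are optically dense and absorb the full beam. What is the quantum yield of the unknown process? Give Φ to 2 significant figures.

Photons absorbed by the actinometer: 1.07×10⁻⁴ / 0.508 = 2.106×10⁻⁴ mol.
Φ(unknown) = 1.05×10⁻⁴ / 2.106×10⁻⁴ = 0.50.

Φ = 0.50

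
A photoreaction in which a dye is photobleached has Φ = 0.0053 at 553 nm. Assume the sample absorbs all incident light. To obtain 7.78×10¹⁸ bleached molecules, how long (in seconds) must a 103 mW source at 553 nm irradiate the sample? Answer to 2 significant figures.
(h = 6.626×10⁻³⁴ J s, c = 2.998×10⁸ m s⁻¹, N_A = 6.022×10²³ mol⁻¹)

t ≈ 5100 s

Product: 7.78×10¹⁸ / 6.022×10²³ = 1.292×10⁻⁵ mol.
Photons that must be absorbed: 1.292×10⁻⁵ / 0.0053 = 0.002438 mol.
Photon energy: hc/λ = 3.592×10⁻¹⁹ J; per mole, 2.163×10⁵ J mol⁻¹.
Energy required: 0.002438 × 2.163×10⁵ = 527.3 J.
Time: 527.3 J / 0.103 W = 5100 s.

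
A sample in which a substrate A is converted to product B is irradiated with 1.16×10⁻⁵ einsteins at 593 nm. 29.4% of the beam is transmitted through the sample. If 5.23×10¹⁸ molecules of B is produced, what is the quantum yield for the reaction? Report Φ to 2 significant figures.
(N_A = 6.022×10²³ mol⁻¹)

Product: 5.23×10¹⁸ / 6.022×10²³ = 8.685×10⁻⁶ mol.
Fraction absorbed: 1 − 29.4/100 = 0.7060.
Photons absorbed: 0.7060 × 1.16×10⁻⁵ = 8.190×10⁻⁶ mol.
Φ = 8.685×10⁻⁶ mol / 8.190×10⁻⁶ mol photons = 1.1.

Φ = 1.1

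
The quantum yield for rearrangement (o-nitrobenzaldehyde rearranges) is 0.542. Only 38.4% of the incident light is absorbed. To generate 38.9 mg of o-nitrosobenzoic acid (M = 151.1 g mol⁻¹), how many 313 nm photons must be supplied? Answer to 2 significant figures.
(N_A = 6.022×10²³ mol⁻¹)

7.4×10²⁰ photons

Product: 38.9 mg / 151.1 g mol⁻¹ = 2.574×10⁻⁴ mol.
Photons that must be absorbed: 2.574×10⁻⁴ / 0.542 = 4.749×10⁻⁴ mol.
Incident photons needed: 4.749×10⁻⁴ / 0.384 = 0.001237 mol.
Photon count: 0.001237 × 6.022×10²³ = 7.4×10²⁰.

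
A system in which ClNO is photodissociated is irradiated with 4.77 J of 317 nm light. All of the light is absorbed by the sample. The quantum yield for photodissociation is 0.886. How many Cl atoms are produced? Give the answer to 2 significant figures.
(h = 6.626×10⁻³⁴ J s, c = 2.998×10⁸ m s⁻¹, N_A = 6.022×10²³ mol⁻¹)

6.7×10¹⁸ atoms

Photon energy at 317 nm: hc/λ = (6.626×10⁻³⁴)(2.998×10⁸)/(317×10⁻⁹) = 6.266×10⁻¹⁹ J.
Photons incident: 4.77 / 6.266×10⁻¹⁹ = 7.613×10¹⁸, i.e. 7.613×10¹⁸/6.022×10²³ = 1.264×10⁻⁵ mol.
Product: Φ × n_abs = 0.886 × 1.264×10⁻⁵ = 1.120×10⁻⁵ mol.
As a count: 1.120×10⁻⁵ × 6.022×10²³ = 6.7×10¹⁸.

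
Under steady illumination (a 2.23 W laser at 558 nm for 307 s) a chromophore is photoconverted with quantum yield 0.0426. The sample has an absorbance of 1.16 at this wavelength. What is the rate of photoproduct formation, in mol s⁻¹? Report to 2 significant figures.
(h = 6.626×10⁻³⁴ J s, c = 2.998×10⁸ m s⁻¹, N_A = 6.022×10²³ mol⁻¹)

Photon energy at 558 nm: hc/λ = (6.626×10⁻³⁴)(2.998×10⁸)/(558×10⁻⁹) = 3.560×10⁻¹⁹ J.
Energy delivered: (2.23 W)(307 s) = 684.6 J.
Photons incident: 684.6 / 3.560×10⁻¹⁹ = 1.923×10²¹, i.e. 1.923×10²¹/6.022×10²³ = 0.003193 mol.
Fraction absorbed: 1 − 10^(−1.16) = 0.9308.
Photons absorbed: 0.9308 × 0.003193 = 0.002972 mol.
Product formed: 0.0426 × 0.002972 = 1.266×10⁻⁴ mol.
Rate: 1.266×10⁻⁴ / 307 s = 4.1×10⁻⁷ mol s⁻¹.

4.1×10⁻⁷ mol s⁻¹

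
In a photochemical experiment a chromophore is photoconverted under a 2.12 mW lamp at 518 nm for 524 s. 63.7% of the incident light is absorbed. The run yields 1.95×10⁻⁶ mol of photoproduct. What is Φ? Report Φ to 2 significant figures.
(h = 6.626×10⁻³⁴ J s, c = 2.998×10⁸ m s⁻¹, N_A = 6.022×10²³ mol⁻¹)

Φ = 0.64

Photon energy at 518 nm: hc/λ = (6.626×10⁻³⁴)(2.998×10⁸)/(518×10⁻⁹) = 3.835×10⁻¹⁹ J.
Energy delivered: (2.12 mW)(524 s) = 1.111 J.
Photons incident: 1.111 / 3.835×10⁻¹⁹ = 2.897×10¹⁸, i.e. 2.897×10¹⁸/6.022×10²³ = 4.811×10⁻⁶ mol.
Photons absorbed: 0.637 × 4.811×10⁻⁶ = 3.065×10⁻⁶ mol.
Φ = 1.95×10⁻⁶ mol / 3.065×10⁻⁶ mol photons = 0.64.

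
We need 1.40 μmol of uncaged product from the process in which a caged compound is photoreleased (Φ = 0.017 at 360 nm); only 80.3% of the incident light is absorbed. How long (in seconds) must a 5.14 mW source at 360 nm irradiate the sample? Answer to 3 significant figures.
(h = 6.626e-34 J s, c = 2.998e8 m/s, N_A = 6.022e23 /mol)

t ≈ 6630 s

Product: 1.40 μmol = 1.40e-6 mol.
Photons that must be absorbed: 1.40e-6 / 0.017 = 8.235e-5 mol.
Incident photons needed: 8.235e-5 / 0.803 = 1.026e-4 mol.
Photon energy: hc/λ = 5.518e-19 J; per mole, 3.323e5 J mol⁻¹.
Energy required: 1.026e-4 × 3.323e5 = 34.09 J.
Time: 34.09 J / 0.00514 W = 6630 s.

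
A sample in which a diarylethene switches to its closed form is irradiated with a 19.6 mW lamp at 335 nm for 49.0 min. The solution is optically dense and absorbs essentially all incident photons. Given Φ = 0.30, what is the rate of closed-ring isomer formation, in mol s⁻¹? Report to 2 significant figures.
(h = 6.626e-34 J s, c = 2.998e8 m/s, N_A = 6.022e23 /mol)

1.6e-8 mol s⁻¹

Photon energy at 335 nm: hc/λ = (6.626e-34)(2.998e8)/(335e-9) = 5.930e-19 J.
Energy delivered: (19.6 mW)(2940 s) = 57.62 J.
Photons incident: 57.62 / 5.930e-19 = 9.717e19, i.e. 9.717e19/6.022e23 = 1.614e-4 mol.
Product formed: 0.30 × 1.614e-4 = 4.842e-5 mol.
Rate: 4.842e-5 / 2940 s = 1.6e-8 mol s⁻¹.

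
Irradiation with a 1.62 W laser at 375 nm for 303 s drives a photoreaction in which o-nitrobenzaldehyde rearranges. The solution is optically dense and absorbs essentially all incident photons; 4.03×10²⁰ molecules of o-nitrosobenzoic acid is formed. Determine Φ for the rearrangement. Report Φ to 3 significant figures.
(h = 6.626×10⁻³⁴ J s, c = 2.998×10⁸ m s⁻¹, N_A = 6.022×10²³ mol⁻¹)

Φ = 0.435

Product: 4.03×10²⁰ / 6.022×10²³ = 6.692×10⁻⁴ mol.
Photon energy at 375 nm: hc/λ = (6.626×10⁻³⁴)(2.998×10⁸)/(375×10⁻⁹) = 5.297×10⁻¹⁹ J.
Energy delivered: (1.62 W)(303 s) = 490.9 J.
Photons incident: 490.9 / 5.297×10⁻¹⁹ = 9.268×10²⁰, i.e. 9.268×10²⁰/6.022×10²³ = 0.001539 mol.
Φ = 6.692×10⁻⁴ mol / 0.001539 mol photons = 0.435.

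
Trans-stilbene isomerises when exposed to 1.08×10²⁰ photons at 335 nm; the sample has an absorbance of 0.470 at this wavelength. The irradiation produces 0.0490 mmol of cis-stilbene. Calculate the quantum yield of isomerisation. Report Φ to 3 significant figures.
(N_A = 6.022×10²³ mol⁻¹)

Product: 0.0490 mmol = 4.90×10⁻⁵ mol.
Moles of photons: 1.08×10²⁰ / 6.022×10²³ = 1.793×10⁻⁴ mol.
Fraction absorbed: 1 − 10^(−0.470) = 0.6612.
Photons absorbed: 0.6612 × 1.793×10⁻⁴ = 1.186×10⁻⁴ mol.
Φ = 4.90×10⁻⁵ mol / 1.186×10⁻⁴ mol photons = 0.413.

Φ = 0.413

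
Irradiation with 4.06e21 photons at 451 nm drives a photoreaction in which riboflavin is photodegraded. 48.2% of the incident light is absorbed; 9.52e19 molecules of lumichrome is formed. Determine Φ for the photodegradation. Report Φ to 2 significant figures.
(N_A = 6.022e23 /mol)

Φ = 0.049

Product: 9.52e19 / 6.022e23 = 1.581e-4 mol.
Moles of photons: 4.06e21 / 6.022e23 = 0.006742 mol.
Photons absorbed: 0.482 × 0.006742 = 0.003250 mol.
Φ = 1.581e-4 mol / 0.003250 mol photons = 0.049.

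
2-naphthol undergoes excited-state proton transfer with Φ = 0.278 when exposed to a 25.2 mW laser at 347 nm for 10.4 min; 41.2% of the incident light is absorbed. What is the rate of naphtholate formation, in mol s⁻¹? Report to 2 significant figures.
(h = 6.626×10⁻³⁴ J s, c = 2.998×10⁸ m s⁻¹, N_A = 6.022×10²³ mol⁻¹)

8.4×10⁻⁹ mol s⁻¹

Photon energy at 347 nm: hc/λ = (6.626×10⁻³⁴)(2.998×10⁸)/(347×10⁻⁹) = 5.725×10⁻¹⁹ J.
Energy delivered: (25.2 mW)(624 s) = 15.72 J.
Photons incident: 15.72 / 5.725×10⁻¹⁹ = 2.746×10¹⁹, i.e. 2.746×10¹⁹/6.022×10²³ = 4.560×10⁻⁵ mol.
Photons absorbed: 0.412 × 4.560×10⁻⁵ = 1.879×10⁻⁵ mol.
Product formed: 0.278 × 1.879×10⁻⁵ = 5.224×10⁻⁶ mol.
Rate: 5.224×10⁻⁶ / 624 s = 8.4×10⁻⁹ mol s⁻¹.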